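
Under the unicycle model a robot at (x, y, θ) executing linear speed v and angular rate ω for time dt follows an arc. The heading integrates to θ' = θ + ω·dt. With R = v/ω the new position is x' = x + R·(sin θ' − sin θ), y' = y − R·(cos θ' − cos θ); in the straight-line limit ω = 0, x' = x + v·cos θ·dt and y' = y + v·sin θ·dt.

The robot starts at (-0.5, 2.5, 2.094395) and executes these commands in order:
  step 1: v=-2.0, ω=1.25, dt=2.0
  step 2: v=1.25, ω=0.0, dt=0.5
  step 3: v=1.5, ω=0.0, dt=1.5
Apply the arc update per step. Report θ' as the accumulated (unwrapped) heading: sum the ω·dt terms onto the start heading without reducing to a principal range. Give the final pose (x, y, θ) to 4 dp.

step 1: θ'=4.5944 (R=-1.6000) → pose (2.4745, 3.1116, 4.5944)
step 2: θ'=4.5944 (straight) → pose (2.4009, 2.4910, 4.5944)
step 3: θ'=4.5944 (straight) → pose (2.1361, 0.2566, 4.5944)

(2.1361, 0.2566, 4.5944)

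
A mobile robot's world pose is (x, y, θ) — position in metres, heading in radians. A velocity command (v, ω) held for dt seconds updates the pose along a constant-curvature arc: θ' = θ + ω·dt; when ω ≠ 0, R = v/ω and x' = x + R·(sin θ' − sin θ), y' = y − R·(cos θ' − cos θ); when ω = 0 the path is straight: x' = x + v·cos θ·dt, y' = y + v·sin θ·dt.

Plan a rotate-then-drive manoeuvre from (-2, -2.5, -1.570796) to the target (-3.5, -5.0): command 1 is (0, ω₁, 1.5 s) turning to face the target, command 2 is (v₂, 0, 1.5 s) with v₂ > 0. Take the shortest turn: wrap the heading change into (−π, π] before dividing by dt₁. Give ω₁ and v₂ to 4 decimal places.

ω₁ = -0.3603, v₂ = 1.9437

heading to target = atan2(-5−-2.5, -3.5−-2) = -2.1112
Δθ = wrap(-2.1112 − -1.5708) = -0.5404; ω₁ = Δθ/dt₁ = -0.3603
distance = √((-3.5−-2)² + (-5−-2.5)²) = 2.9155; v₂ = distance/dt₂ = 1.9437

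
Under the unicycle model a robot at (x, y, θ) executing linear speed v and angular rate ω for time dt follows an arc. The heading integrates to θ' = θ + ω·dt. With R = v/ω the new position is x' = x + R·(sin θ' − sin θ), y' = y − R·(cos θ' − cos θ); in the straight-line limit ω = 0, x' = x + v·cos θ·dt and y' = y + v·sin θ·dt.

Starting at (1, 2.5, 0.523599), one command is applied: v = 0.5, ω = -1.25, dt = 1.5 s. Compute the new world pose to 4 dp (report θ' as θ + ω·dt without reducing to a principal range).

θ' = 0.5236 + -1.25·1.5 = -1.3514
R = v/ω = 0.5/-1.25 = -0.4000
x' = 1 + -0.4000·(sin -1.3514 − sin 0.5236) = 1.5904
y' = 2.5 − -0.4000·(cos -1.3514 − cos 0.5236) = 2.2406

(1.5904, 2.2406, -1.3514)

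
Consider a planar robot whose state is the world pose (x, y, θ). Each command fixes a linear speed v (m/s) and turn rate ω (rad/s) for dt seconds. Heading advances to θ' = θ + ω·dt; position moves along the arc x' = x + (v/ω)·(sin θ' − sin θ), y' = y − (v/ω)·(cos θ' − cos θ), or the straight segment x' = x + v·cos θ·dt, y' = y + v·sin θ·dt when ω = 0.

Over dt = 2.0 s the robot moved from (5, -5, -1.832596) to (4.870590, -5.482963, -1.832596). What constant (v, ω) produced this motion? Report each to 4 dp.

Δθ = -1.832596 − -1.832596 = 0.000000
ω = Δθ/dt = 0.000000/2.0 = 0.0000
ω = 0 → v = (Δx·cos θ + Δy·sin θ)/dt = 0.2500

v = 0.2500, ω = 0.0000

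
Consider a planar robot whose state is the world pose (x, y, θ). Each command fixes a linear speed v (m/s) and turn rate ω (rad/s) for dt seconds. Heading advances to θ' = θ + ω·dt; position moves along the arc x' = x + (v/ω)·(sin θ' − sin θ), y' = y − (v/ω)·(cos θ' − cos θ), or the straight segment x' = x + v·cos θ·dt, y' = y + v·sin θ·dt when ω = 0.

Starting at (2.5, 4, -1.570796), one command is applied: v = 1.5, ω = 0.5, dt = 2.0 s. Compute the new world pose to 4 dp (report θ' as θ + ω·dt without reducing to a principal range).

θ' = -1.5708 + 0.5·2.0 = -0.5708
R = v/ω = 1.5/0.5 = 3.0000
x' = 2.5 + 3.0000·(sin -0.5708 − sin -1.5708) = 3.8791
y' = 4 − 3.0000·(cos -0.5708 − cos -1.5708) = 1.4756

(3.8791, 1.4756, -0.5708)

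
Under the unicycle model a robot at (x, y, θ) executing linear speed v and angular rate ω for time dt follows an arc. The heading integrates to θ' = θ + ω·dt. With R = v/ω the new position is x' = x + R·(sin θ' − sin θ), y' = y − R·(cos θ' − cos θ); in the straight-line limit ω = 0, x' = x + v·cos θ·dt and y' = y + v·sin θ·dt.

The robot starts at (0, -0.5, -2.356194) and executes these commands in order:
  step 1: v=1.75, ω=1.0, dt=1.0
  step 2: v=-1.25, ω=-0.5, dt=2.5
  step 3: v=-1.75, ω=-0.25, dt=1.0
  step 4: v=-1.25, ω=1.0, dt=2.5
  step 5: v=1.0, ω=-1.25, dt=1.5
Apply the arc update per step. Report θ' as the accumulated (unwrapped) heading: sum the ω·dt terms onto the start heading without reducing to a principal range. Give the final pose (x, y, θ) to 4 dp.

(2.7321, 2.3993, -2.2312)

step 1: θ'=-1.3562 (R=1.7500) → pose (-0.4724, -2.1101, -1.3562)
step 2: θ'=-2.6062 (R=2.5000) → pose (0.6948, 0.5724, -2.6062)
step 3: θ'=-2.8562 (R=7.0000) → pose (2.2953, 1.2688, -2.8562)
step 4: θ'=-0.3562 (R=-1.2500) → pose (2.3792, 3.6398, -0.3562)
step 5: θ'=-2.2312 (R=-0.8000) → pose (2.7321, 2.3993, -2.2312)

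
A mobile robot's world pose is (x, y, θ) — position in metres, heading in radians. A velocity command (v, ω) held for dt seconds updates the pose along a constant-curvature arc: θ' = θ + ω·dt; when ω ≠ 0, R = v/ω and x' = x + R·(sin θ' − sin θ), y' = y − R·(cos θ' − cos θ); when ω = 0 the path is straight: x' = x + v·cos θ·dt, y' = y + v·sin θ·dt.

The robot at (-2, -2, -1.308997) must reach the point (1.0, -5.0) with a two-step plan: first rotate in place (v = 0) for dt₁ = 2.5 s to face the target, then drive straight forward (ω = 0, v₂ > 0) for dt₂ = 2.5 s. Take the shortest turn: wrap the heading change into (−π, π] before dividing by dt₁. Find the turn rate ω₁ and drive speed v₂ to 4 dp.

ω₁ = 0.2094, v₂ = 1.6971

heading to target = atan2(-5−-2, 1−-2) = -0.7854
Δθ = wrap(-0.7854 − -1.3090) = 0.5236; ω₁ = Δθ/dt₁ = 0.2094
distance = √((1−-2)² + (-5−-2)²) = 4.2426; v₂ = distance/dt₂ = 1.6971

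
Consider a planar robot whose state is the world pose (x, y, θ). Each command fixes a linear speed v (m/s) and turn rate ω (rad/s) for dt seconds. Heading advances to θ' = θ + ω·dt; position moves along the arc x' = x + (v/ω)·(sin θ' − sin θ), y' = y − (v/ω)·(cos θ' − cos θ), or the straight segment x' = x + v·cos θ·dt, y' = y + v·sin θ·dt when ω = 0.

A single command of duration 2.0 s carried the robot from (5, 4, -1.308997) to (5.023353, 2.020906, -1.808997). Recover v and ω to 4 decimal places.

v = 1.0000, ω = -0.2500

Δθ = -1.808997 − -1.308997 = -0.500000
ω = Δθ/dt = -0.500000/2.0 = -0.2500
R = −Δy/(cos θ' − cos θ) = -4.0000
v = R·ω = -4.0000·-0.2500 = 1.0000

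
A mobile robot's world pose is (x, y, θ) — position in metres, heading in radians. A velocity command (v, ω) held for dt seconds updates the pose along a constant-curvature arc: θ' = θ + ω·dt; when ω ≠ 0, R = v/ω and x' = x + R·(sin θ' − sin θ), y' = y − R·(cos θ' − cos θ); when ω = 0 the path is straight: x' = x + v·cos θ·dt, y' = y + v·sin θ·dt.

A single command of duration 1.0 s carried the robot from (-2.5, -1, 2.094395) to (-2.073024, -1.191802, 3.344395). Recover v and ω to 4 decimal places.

Δθ = 3.344395 − 2.094395 = 1.250000
ω = Δθ/dt = 1.250000/1.0 = 1.2500
R = Δx/(sin θ' − sin θ) = -0.4000
v = R·ω = -0.4000·1.2500 = -0.5000

v = -0.5000, ω = 1.2500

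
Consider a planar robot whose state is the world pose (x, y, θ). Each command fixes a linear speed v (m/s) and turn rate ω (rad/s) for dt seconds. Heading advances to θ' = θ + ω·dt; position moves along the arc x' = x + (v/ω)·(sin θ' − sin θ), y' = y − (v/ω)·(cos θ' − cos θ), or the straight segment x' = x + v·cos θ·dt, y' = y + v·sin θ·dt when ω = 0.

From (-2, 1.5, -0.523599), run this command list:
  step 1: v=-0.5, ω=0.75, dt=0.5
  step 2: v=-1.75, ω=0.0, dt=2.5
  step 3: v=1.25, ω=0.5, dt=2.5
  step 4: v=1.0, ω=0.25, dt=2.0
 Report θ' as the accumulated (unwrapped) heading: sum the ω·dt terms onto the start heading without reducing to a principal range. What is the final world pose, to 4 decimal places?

(-3.5309, 5.5031, 1.6014)

step 1: θ'=-0.1486 (R=-0.6667) → pose (-2.2346, 1.5820, -0.1486)
step 2: θ'=-0.1486 (straight) → pose (-6.5614, 2.2297, -0.1486)
step 3: θ'=1.1014 (R=2.5000) → pose (-3.9617, 3.5713, 1.1014)
step 4: θ'=1.6014 (R=4.0000) → pose (-3.5309, 5.5031, 1.6014)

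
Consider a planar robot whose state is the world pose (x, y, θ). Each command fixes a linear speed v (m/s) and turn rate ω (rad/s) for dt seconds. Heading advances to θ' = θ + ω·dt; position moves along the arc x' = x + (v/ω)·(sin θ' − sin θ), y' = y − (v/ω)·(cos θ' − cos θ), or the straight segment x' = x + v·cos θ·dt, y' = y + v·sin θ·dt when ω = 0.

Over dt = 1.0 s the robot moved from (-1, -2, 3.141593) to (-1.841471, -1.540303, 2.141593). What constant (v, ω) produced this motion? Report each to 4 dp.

Δθ = 2.141593 − 3.141593 = -1.000000
ω = Δθ/dt = -1.000000/1.0 = -1.0000
R = Δx/(sin θ' − sin θ) = -1.0000
v = R·ω = -1.0000·-1.0000 = 1.0000

v = 1.0000, ω = -1.0000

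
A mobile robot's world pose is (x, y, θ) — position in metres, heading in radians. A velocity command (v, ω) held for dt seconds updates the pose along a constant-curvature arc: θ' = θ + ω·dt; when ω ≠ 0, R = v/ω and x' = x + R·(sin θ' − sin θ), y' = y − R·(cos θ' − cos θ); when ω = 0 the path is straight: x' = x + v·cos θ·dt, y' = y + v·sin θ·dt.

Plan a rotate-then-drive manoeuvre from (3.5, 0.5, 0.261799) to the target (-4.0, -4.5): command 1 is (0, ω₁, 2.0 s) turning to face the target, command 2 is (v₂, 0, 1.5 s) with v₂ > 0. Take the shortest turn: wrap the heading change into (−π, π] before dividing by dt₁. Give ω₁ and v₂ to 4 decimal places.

ω₁ = -1.4077, v₂ = 6.0093

heading to target = atan2(-4.5−0.5, -4−3.5) = -2.5536
Δθ = wrap(-2.5536 − 0.2618) = -2.8154; ω₁ = Δθ/dt₁ = -1.4077
distance = √((-4−3.5)² + (-4.5−0.5)²) = 9.0139; v₂ = distance/dt₂ = 6.0093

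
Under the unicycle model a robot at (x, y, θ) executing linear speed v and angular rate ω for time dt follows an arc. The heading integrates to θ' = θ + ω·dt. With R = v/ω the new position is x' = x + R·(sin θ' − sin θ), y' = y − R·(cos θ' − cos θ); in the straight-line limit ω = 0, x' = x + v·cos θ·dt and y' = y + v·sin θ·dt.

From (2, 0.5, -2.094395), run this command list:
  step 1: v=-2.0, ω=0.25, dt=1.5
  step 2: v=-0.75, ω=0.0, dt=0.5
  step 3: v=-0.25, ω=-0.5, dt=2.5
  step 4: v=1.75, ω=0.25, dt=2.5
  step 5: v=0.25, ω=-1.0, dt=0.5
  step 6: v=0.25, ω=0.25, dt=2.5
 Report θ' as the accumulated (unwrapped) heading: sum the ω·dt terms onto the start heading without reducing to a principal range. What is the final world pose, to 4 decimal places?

(-0.9701, 1.6831, -2.2194)

step 1: θ'=-1.7194 (R=-8.0000) → pose (2.9836, 3.3156, -1.7194)
step 2: θ'=-1.7194 (straight) → pose (3.0392, 3.6864, -1.7194)
step 3: θ'=-2.9694 (R=0.5000) → pose (3.4480, 4.1050, -2.9694)
step 4: θ'=-2.3444 (R=7.0000) → pose (-0.3604, 2.0996, -2.3444)
step 5: θ'=-2.8444 (R=-0.2500) → pose (-0.4660, 2.0352, -2.8444)
step 6: θ'=-2.2194 (R=1.0000) → pose (-0.9701, 1.6831, -2.2194)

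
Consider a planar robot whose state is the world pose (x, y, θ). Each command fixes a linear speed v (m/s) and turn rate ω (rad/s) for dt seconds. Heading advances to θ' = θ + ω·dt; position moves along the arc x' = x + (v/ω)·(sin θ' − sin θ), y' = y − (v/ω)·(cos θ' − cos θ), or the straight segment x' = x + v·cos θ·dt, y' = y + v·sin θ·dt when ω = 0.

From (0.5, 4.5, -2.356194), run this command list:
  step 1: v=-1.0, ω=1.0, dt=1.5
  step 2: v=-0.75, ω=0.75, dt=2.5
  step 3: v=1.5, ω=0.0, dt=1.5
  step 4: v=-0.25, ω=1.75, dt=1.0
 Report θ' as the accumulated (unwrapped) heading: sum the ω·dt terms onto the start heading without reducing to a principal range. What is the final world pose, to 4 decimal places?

(0.1909, 7.4394, 2.7688)

step 1: θ'=-0.8562 (R=-1.0000) → pose (0.5482, 5.8624, -0.8562)
step 2: θ'=1.0188 (R=-1.0000) → pose (-1.0586, 5.7315, 1.0188)
step 3: θ'=1.0188 (straight) → pose (0.1213, 7.6473, 1.0188)
step 4: θ'=2.7688 (R=-0.1429) → pose (0.1909, 7.4394, 2.7688)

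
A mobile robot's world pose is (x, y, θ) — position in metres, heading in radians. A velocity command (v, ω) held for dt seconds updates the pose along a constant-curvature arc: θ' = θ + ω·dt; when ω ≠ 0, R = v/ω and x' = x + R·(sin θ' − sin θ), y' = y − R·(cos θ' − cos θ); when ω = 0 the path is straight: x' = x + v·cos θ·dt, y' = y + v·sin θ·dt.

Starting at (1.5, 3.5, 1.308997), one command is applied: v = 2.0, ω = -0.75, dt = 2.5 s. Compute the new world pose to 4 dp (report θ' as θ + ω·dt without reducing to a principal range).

θ' = 1.3090 + -0.75·2.5 = -0.5660
R = v/ω = 2.0/-0.75 = -2.6667
x' = 1.5 + -2.6667·(sin -0.5660 − sin 1.3090) = 5.5058
y' = 3.5 − -2.6667·(cos -0.5660 − cos 1.3090) = 5.0606

(5.5058, 5.0606, -0.5660)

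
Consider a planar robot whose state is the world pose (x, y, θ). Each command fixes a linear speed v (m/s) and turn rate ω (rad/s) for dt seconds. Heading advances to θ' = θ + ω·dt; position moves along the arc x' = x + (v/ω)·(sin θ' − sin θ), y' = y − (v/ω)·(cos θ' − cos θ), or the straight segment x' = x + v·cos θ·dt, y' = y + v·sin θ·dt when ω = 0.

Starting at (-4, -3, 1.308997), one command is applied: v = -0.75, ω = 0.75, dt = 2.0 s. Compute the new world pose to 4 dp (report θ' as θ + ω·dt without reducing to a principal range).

(-3.3606, -4.2040, 2.8090)

θ' = 1.3090 + 0.75·2.0 = 2.8090
R = v/ω = -0.75/0.75 = -1.0000
x' = -4 + -1.0000·(sin 2.8090 − sin 1.3090) = -3.3606
y' = -3 − -1.0000·(cos 2.8090 − cos 1.3090) = -4.2040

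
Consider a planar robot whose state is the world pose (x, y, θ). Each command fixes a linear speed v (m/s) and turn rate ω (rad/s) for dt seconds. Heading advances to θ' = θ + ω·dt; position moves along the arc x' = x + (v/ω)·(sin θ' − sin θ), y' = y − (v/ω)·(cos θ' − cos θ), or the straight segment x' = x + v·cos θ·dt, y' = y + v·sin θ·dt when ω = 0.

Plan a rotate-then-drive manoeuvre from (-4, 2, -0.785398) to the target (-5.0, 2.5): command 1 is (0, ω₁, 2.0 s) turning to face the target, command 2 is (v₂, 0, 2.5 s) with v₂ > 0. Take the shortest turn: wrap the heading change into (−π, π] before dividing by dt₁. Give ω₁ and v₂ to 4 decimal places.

ω₁ = -1.4099, v₂ = 0.4472

heading to target = atan2(2.5−2, -5−-4) = 2.6779
Δθ = wrap(2.6779 − -0.7854) = -2.8198; ω₁ = Δθ/dt₁ = -1.4099
distance = √((-5−-4)² + (2.5−2)²) = 1.1180; v₂ = distance/dt₂ = 0.4472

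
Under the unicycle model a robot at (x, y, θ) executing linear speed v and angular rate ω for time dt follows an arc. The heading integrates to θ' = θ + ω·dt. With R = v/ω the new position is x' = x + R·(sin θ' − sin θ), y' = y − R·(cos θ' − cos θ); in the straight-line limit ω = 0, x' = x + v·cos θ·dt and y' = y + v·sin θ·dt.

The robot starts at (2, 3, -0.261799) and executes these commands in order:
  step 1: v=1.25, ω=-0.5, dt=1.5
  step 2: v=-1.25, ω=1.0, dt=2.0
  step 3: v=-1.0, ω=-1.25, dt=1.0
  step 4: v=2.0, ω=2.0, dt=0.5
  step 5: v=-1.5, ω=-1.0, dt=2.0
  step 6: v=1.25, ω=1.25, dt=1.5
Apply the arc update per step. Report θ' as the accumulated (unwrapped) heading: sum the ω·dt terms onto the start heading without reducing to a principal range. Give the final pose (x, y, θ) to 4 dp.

(0.5153, 1.9692, 0.6132)

step 1: θ'=-1.0118 (R=-2.5000) → pose (3.4724, 1.9110, -1.0118)
step 2: θ'=0.9882 (R=-1.2500) → pose (1.3689, 1.9358, 0.9882)
step 3: θ'=-0.2618 (R=0.8000) → pose (0.4938, 1.6033, -0.2618)
step 4: θ'=0.7382 (R=1.0000) → pose (1.4256, 1.8295, 0.7382)
step 5: θ'=-1.2618 (R=1.5000) → pose (-1.0128, 2.4829, -1.2618)
step 6: θ'=0.6132 (R=1.0000) → pose (0.5153, 1.9692, 0.6132)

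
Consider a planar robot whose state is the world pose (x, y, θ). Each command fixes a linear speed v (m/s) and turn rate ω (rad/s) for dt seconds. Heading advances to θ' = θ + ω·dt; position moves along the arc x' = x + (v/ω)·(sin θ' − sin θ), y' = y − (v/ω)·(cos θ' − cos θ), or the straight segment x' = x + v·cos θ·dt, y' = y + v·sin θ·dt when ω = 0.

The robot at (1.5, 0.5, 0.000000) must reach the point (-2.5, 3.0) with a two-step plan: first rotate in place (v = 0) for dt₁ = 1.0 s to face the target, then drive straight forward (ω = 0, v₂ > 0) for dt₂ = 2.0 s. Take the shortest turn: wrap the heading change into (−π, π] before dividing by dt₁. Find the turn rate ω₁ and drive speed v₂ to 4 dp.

ω₁ = 2.5830, v₂ = 2.3585

heading to target = atan2(3−0.5, -2.5−1.5) = 2.5830
Δθ = wrap(2.5830 − 0.0000) = 2.5830; ω₁ = Δθ/dt₁ = 2.5830
distance = √((-2.5−1.5)² + (3−0.5)²) = 4.7170; v₂ = distance/dt₂ = 2.3585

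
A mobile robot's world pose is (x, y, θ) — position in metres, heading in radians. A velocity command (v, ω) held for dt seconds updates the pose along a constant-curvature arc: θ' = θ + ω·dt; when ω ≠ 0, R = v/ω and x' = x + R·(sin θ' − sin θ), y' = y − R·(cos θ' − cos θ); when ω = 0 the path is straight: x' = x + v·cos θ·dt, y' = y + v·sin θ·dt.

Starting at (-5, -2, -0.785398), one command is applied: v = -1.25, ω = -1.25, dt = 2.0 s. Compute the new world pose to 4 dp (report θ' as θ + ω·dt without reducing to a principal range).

(-4.1496, -0.3032, -3.2854)

θ' = -0.7854 + -1.25·2.0 = -3.2854
R = v/ω = -1.25/-1.25 = 1.0000
x' = -5 + 1.0000·(sin -3.2854 − sin -0.7854) = -4.1496
y' = -2 − 1.0000·(cos -3.2854 − cos -0.7854) = -0.3032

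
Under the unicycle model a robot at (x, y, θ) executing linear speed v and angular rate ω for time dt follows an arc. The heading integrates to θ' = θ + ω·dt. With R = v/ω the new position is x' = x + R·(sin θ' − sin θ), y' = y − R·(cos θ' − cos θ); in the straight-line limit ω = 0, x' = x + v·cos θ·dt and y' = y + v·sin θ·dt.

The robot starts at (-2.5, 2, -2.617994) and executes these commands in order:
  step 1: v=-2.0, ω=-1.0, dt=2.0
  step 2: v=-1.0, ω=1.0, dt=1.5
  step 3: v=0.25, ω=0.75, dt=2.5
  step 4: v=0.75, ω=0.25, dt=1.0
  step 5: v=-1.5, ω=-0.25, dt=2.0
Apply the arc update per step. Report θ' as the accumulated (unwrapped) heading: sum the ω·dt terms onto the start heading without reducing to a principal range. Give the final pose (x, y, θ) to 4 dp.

(0.5739, 1.2485, -1.4930)

step 1: θ'=-4.6180 (R=2.0000) → pose (0.4911, 0.4565, -4.6180)
step 2: θ'=-3.1180 (R=-1.0000) → pose (1.5102, -0.4490, -3.1180)
step 3: θ'=-1.2430 (R=0.3333) → pose (1.2025, -0.8896, -1.2430)
step 4: θ'=-0.9930 (R=3.0000) → pose (1.5298, -1.5622, -0.9930)
step 5: θ'=-1.4930 (R=6.0000) → pose (0.5739, 1.2485, -1.4930)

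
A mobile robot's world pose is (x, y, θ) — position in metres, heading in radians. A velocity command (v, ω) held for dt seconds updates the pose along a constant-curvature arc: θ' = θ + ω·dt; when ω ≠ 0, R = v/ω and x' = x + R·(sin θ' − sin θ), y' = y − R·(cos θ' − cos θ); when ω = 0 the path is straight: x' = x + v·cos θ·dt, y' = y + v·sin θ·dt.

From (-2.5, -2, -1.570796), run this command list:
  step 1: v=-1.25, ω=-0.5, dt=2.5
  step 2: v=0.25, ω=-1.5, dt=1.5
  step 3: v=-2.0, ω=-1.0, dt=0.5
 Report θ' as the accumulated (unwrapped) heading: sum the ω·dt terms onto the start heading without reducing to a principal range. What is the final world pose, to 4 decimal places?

(-1.5626, -0.2229, -5.5708)

step 1: θ'=-2.8208 (R=2.5000) → pose (-0.7883, 0.3725, -2.8208)
step 2: θ'=-5.0708 (R=-0.1667) → pose (-0.9969, 0.5891, -5.0708)
step 3: θ'=-5.5708 (R=2.0000) → pose (-1.5626, -0.2229, -5.5708)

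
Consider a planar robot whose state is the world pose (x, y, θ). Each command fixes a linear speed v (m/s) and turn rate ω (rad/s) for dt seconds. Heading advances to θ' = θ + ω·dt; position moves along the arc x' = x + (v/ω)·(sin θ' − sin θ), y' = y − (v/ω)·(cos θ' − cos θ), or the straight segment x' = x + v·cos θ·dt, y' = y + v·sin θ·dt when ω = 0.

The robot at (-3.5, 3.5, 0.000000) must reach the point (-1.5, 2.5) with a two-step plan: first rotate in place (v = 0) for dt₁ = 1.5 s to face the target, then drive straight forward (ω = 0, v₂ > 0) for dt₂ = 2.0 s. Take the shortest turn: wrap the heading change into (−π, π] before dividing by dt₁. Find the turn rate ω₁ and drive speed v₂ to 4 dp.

ω₁ = -0.3091, v₂ = 1.1180

heading to target = atan2(2.5−3.5, -1.5−-3.5) = -0.4636
Δθ = wrap(-0.4636 − 0.0000) = -0.4636; ω₁ = Δθ/dt₁ = -0.3091
distance = √((-1.5−-3.5)² + (2.5−3.5)²) = 2.2361; v₂ = distance/dt₂ = 1.1180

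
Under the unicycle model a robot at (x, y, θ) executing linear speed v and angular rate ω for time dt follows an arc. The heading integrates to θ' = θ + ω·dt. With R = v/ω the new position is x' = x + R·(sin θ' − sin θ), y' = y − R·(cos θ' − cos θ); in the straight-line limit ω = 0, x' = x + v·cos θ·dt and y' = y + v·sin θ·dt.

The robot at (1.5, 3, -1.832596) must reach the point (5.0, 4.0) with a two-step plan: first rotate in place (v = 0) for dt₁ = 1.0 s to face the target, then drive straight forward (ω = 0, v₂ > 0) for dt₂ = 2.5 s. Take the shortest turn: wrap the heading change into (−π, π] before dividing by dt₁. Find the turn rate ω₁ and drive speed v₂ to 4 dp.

ω₁ = 2.1109, v₂ = 1.4560

heading to target = atan2(4−3, 5−1.5) = 0.2783
Δθ = wrap(0.2783 − -1.8326) = 2.1109; ω₁ = Δθ/dt₁ = 2.1109
distance = √((5−1.5)² + (4−3)²) = 3.6401; v₂ = distance/dt₂ = 1.4560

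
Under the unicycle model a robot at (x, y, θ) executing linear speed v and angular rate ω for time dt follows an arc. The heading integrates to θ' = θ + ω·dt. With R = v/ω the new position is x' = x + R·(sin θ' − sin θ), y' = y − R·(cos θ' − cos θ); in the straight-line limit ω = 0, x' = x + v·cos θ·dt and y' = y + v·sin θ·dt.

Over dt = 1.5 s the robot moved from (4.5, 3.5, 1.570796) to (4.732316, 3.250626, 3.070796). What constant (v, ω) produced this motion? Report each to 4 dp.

Δθ = 3.070796 − 1.570796 = 1.500000
ω = Δθ/dt = 1.500000/1.5 = 1.0000
R = −Δy/(cos θ' − cos θ) = -0.2500
v = R·ω = -0.2500·1.0000 = -0.2500

v = -0.2500, ω = 1.0000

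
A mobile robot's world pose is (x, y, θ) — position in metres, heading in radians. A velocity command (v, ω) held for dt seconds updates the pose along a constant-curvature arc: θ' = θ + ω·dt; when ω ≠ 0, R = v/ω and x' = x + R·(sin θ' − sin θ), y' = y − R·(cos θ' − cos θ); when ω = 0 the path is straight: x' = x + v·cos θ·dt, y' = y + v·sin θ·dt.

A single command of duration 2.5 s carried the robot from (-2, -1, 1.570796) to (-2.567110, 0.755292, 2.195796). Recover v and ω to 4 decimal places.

v = 0.7500, ω = 0.2500

Δθ = 2.195796 − 1.570796 = 0.625000
ω = Δθ/dt = 0.625000/2.5 = 0.2500
R = −Δy/(cos θ' − cos θ) = 3.0000
v = R·ω = 3.0000·0.2500 = 0.7500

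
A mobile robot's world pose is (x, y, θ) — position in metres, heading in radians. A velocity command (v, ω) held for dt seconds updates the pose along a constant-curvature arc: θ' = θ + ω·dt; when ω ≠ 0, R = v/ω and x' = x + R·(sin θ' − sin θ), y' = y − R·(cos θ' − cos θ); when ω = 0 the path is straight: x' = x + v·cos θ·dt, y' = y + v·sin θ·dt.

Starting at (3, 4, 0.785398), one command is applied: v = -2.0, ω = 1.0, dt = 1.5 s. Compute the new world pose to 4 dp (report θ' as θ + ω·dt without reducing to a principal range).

(2.9035, 1.2752, 2.2854)

θ' = 0.7854 + 1.0·1.5 = 2.2854
R = v/ω = -2.0/1.0 = -2.0000
x' = 3 + -2.0000·(sin 2.2854 − sin 0.7854) = 2.9035
y' = 4 − -2.0000·(cos 2.2854 − cos 0.7854) = 1.2752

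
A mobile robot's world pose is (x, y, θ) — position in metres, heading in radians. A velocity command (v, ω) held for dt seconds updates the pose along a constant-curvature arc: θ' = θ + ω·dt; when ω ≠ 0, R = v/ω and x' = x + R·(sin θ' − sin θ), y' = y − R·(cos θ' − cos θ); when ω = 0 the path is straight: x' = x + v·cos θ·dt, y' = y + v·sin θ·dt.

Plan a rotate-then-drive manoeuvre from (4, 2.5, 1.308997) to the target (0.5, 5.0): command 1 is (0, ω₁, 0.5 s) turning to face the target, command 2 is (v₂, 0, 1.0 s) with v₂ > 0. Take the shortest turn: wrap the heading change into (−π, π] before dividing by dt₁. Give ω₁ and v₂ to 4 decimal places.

ω₁ = 2.4247, v₂ = 4.3012

heading to target = atan2(5−2.5, 0.5−4) = 2.5213
Δθ = wrap(2.5213 − 1.3090) = 1.2123; ω₁ = Δθ/dt₁ = 2.4247
distance = √((0.5−4)² + (5−2.5)²) = 4.3012; v₂ = distance/dt₂ = 4.3012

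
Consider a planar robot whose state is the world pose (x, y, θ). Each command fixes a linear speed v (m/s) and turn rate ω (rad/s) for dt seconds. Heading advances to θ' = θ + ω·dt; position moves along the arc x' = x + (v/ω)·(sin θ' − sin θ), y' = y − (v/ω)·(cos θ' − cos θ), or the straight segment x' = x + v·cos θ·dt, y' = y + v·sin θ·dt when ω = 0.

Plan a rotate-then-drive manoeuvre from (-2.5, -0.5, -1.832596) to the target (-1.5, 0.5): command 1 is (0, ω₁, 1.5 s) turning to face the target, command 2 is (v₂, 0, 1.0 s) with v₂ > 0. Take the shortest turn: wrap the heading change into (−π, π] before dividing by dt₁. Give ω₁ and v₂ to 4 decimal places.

heading to target = atan2(0.5−-0.5, -1.5−-2.5) = 0.7854
Δθ = wrap(0.7854 − -1.8326) = 2.6180; ω₁ = Δθ/dt₁ = 1.7453
distance = √((-1.5−-2.5)² + (0.5−-0.5)²) = 1.4142; v₂ = distance/dt₂ = 1.4142

ω₁ = 1.7453, v₂ = 1.4142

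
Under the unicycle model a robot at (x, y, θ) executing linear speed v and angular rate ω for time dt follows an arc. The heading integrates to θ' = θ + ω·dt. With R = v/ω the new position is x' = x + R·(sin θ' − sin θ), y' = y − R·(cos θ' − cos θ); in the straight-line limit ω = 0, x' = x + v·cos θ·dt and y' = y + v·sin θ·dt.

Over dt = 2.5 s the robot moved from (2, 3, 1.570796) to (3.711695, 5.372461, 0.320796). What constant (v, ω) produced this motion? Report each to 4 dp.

Δθ = 0.320796 − 1.570796 = -1.250000
ω = Δθ/dt = -1.250000/2.5 = -0.5000
R = −Δy/(cos θ' − cos θ) = -2.5000
v = R·ω = -2.5000·-0.5000 = 1.2500

v = 1.2500, ω = -0.5000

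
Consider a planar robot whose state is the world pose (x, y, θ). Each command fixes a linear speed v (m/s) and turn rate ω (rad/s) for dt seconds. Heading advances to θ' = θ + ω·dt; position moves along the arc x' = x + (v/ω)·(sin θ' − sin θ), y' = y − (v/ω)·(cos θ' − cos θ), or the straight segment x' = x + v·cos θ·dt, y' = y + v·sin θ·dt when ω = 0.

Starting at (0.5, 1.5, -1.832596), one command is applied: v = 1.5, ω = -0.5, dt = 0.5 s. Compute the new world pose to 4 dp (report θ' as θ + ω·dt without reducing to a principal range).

(0.2178, 0.8072, -2.0826)

θ' = -1.8326 + -0.5·0.5 = -2.0826
R = v/ω = 1.5/-0.5 = -3.0000
x' = 0.5 + -3.0000·(sin -2.0826 − sin -1.8326) = 0.2178
y' = 1.5 − -3.0000·(cos -2.0826 − cos -1.8326) = 0.8072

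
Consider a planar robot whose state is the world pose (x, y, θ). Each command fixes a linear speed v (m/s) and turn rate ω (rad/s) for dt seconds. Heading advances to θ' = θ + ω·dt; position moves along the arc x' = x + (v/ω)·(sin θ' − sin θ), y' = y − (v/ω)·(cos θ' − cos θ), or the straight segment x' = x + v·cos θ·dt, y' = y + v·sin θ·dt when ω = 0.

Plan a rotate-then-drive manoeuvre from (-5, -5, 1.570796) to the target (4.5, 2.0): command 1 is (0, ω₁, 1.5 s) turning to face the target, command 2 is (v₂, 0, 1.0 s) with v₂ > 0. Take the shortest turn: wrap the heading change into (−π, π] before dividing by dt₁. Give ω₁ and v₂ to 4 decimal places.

heading to target = atan2(2−-5, 4.5−-5) = 0.6350
Δθ = wrap(0.6350 − 1.5708) = -0.9358; ω₁ = Δθ/dt₁ = -0.6238
distance = √((4.5−-5)² + (2−-5)²) = 11.8004; v₂ = distance/dt₂ = 11.8004

ω₁ = -0.6238, v₂ = 11.8004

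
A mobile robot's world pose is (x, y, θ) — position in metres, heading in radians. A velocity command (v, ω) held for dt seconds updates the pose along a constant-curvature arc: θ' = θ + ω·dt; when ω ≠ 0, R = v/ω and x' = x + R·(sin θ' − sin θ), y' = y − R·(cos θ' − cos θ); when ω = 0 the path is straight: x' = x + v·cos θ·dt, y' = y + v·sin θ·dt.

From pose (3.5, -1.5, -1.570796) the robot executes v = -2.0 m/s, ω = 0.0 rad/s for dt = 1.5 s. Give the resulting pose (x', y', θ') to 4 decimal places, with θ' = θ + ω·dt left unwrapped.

(3.5000, 1.5000, -1.5708)

θ' = -1.5708 + 0.0·1.5 = -1.5708
ω = 0 → straight: x' = 3.5 + -2.0·cos(-1.5708)·1.5 = 3.5000
y' = -1.5 + -2.0·sin(-1.5708)·1.5 = 1.5000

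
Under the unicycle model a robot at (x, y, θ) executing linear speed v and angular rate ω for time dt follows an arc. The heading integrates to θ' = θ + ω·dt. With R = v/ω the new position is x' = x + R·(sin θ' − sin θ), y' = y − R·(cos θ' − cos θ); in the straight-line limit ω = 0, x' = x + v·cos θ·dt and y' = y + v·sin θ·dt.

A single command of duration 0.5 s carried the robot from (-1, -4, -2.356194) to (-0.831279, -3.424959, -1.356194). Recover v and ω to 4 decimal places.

v = -1.2500, ω = 2.0000

Δθ = -1.356194 − -2.356194 = 1.000000
ω = Δθ/dt = 1.000000/0.5 = 2.0000
R = −Δy/(cos θ' − cos θ) = -0.6250
v = R·ω = -0.6250·2.0000 = -1.2500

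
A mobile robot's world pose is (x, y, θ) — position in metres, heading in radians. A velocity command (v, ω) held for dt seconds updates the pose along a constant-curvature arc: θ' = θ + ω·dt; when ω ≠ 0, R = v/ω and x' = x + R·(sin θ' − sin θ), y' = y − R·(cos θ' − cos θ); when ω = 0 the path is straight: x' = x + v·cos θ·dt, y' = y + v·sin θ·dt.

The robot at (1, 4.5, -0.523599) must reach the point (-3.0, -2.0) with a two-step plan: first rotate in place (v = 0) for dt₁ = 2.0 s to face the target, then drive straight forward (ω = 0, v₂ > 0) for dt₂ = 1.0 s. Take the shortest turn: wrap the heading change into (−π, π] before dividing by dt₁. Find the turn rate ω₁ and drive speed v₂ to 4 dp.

ω₁ = -0.7994, v₂ = 7.6322

heading to target = atan2(-2−4.5, -3−1) = -2.1225
Δθ = wrap(-2.1225 − -0.5236) = -1.5989; ω₁ = Δθ/dt₁ = -0.7994
distance = √((-3−1)² + (-2−4.5)²) = 7.6322; v₂ = distance/dt₂ = 7.6322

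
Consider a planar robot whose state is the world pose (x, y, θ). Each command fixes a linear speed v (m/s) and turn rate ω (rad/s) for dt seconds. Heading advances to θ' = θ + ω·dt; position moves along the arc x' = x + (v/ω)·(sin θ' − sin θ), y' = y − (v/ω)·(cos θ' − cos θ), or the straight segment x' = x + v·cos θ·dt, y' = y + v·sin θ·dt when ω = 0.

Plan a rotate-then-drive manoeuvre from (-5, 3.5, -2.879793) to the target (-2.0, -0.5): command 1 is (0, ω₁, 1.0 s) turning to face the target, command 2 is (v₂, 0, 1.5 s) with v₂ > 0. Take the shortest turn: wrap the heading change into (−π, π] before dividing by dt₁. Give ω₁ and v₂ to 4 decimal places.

heading to target = atan2(-0.5−3.5, -2−-5) = -0.9273
Δθ = wrap(-0.9273 − -2.8798) = 1.9525; ω₁ = Δθ/dt₁ = 1.9525
distance = √((-2−-5)² + (-0.5−3.5)²) = 5.0000; v₂ = distance/dt₂ = 3.3333

ω₁ = 1.9525, v₂ = 3.3333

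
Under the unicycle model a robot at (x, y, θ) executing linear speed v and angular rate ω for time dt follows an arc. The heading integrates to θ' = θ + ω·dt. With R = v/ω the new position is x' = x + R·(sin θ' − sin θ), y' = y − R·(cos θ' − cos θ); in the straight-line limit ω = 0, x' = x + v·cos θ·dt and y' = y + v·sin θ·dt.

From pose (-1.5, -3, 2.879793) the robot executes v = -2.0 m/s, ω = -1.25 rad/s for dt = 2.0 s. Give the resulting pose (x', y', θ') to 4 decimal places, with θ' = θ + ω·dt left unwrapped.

θ' = 2.8798 + -1.25·2.0 = 0.3798
R = v/ω = -2.0/-1.25 = 1.6000
x' = -1.5 + 1.6000·(sin 0.3798 − sin 2.8798) = -1.3209
y' = -3 − 1.6000·(cos 0.3798 − cos 2.8798) = -6.0315

(-1.3209, -6.0315, 0.3798)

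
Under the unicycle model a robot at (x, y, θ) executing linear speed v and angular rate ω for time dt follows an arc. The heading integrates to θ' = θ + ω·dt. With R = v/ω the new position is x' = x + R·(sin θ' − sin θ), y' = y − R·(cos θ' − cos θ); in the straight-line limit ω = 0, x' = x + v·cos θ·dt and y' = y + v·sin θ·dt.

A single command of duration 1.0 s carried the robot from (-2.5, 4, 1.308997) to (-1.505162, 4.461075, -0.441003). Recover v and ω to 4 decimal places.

Δθ = -0.441003 − 1.308997 = -1.750000
ω = Δθ/dt = -1.750000/1.0 = -1.7500
R = Δx/(sin θ' − sin θ) = -0.7143
v = R·ω = -0.7143·-1.7500 = 1.2500

v = 1.2500, ω = -1.7500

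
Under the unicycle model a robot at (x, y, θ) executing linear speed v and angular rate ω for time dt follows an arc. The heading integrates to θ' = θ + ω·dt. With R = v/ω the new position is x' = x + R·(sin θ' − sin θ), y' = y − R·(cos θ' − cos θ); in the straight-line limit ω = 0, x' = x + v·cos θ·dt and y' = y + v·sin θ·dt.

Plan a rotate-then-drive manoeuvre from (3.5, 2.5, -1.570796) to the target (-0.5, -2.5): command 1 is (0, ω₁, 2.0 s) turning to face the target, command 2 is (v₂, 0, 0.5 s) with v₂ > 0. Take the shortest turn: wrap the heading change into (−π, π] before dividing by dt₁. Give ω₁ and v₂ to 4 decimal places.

ω₁ = -0.3374, v₂ = 12.8062

heading to target = atan2(-2.5−2.5, -0.5−3.5) = -2.2455
Δθ = wrap(-2.2455 − -1.5708) = -0.6747; ω₁ = Δθ/dt₁ = -0.3374
distance = √((-0.5−3.5)² + (-2.5−2.5)²) = 6.4031; v₂ = distance/dt₂ = 12.8062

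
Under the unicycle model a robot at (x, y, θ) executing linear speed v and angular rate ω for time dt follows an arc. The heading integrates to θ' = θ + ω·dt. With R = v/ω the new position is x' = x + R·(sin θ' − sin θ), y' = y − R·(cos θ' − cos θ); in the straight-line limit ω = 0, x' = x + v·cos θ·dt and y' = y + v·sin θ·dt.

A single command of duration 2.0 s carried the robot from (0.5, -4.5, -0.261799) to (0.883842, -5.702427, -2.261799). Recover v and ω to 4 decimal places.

Δθ = -2.261799 − -0.261799 = -2.000000
ω = Δθ/dt = -2.000000/2.0 = -1.0000
R = −Δy/(cos θ' − cos θ) = -0.7500
v = R·ω = -0.7500·-1.0000 = 0.7500

v = 0.7500, ω = -1.0000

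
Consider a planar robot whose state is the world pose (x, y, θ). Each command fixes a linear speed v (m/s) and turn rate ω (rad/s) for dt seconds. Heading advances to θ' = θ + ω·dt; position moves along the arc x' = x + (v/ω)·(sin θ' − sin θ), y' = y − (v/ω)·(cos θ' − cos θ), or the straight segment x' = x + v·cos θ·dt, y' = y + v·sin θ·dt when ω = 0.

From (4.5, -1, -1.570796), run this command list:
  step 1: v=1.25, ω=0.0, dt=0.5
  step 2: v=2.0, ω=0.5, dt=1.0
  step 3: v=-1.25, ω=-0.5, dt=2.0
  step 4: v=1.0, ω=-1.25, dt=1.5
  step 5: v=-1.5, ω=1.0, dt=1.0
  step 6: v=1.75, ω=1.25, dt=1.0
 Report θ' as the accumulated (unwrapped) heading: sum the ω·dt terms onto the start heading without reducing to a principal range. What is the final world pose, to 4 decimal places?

(3.9669, -2.9465, -1.6958)

step 1: θ'=-1.5708 (straight) → pose (4.5000, -1.6250, -1.5708)
step 2: θ'=-1.0708 (R=4.0000) → pose (4.9897, -3.5427, -1.0708)
step 3: θ'=-2.0708 (R=2.5000) → pose (4.9897, -1.1456, -2.0708)
step 4: θ'=-3.9458 (R=-0.8000) → pose (3.7114, -1.3170, -3.9458)
step 5: θ'=-2.9458 (R=-1.5000) → pose (5.0836, -1.7478, -2.9458)
step 6: θ'=-1.6958 (R=1.4000) → pose (3.9669, -2.9465, -1.6958)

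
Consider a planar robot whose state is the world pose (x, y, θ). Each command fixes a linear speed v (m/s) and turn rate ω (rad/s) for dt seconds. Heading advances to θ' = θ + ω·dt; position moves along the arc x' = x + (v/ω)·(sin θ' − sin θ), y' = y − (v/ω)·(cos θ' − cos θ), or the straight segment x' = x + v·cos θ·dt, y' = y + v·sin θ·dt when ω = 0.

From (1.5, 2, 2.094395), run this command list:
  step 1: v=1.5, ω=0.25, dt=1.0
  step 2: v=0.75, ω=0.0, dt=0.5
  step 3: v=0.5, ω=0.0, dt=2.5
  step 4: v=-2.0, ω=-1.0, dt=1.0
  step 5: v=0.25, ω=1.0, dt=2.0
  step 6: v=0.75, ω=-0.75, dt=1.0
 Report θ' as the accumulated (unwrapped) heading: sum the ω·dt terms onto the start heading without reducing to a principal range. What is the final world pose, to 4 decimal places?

step 1: θ'=2.3444 (R=6.0000) → pose (0.5963, 3.1923, 2.3444)
step 2: θ'=2.3444 (straight) → pose (0.3342, 3.4606, 2.3444)
step 3: θ'=2.3444 (straight) → pose (-0.5392, 4.3548, 2.3444)
step 4: θ'=1.3444 (R=2.0000) → pose (-0.0210, 2.5084, 1.3444)
step 5: θ'=3.3444 (R=0.2500) → pose (-0.3150, 2.8094, 3.3444)
step 6: θ'=2.5944 (R=-1.0000) → pose (-1.0367, 2.9350, 2.5944)

(-1.0367, 2.9350, 2.5944)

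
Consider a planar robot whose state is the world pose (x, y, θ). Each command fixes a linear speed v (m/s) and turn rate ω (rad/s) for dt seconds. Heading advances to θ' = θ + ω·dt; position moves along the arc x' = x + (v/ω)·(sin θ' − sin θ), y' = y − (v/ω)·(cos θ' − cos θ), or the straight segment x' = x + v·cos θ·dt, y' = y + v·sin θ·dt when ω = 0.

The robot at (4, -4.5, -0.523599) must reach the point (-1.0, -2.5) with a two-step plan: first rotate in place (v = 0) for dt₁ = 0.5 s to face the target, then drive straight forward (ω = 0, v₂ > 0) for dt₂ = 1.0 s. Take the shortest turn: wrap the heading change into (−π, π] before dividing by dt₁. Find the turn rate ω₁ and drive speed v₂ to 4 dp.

heading to target = atan2(-2.5−-4.5, -1−4) = 2.7611
Δθ = wrap(2.7611 − -0.5236) = -2.9985; ω₁ = Δθ/dt₁ = -5.9970
distance = √((-1−4)² + (-2.5−-4.5)²) = 5.3852; v₂ = distance/dt₂ = 5.3852

ω₁ = -5.9970, v₂ = 5.3852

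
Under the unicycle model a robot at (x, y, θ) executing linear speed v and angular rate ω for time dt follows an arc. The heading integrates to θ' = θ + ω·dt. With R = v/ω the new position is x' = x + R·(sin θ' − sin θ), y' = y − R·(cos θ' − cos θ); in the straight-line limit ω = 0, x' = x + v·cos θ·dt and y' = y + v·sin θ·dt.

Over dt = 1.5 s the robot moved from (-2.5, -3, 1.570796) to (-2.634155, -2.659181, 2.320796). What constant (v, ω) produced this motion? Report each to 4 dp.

v = 0.2500, ω = 0.5000

Δθ = 2.320796 − 1.570796 = 0.750000
ω = Δθ/dt = 0.750000/1.5 = 0.5000
R = −Δy/(cos θ' − cos θ) = 0.5000
v = R·ω = 0.5000·0.5000 = 0.2500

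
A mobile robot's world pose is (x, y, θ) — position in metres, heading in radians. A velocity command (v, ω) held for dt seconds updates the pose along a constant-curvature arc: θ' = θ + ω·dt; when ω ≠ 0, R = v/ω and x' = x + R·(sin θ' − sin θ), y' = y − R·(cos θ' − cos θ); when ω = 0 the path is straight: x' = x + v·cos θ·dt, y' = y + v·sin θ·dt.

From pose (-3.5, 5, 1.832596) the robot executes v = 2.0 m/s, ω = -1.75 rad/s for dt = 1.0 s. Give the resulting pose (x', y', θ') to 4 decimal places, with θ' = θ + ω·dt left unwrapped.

(-2.4904, 6.4348, 0.0826)

θ' = 1.8326 + -1.75·1.0 = 0.0826
R = v/ω = 2.0/-1.75 = -1.1429
x' = -3.5 + -1.1429·(sin 0.0826 − sin 1.8326) = -2.4904
y' = 5 − -1.1429·(cos 0.0826 − cos 1.8326) = 6.4348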